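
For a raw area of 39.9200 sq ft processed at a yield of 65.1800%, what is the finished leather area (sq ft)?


Formula: finished = raw * yield / 100
Substituting: finished = 39.9200 * 65.1800 / 100
Result: 26.0199 sq ft


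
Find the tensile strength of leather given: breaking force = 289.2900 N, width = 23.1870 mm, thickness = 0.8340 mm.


Formula: TS = force / (width * thickness)
Substituting: TS = 289.2900 / (23.1870 * 0.8340)
Result: 14.9597 N/mm^2


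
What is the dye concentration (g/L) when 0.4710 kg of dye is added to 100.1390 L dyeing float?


Formula: Conc = dye_mass(kg) / volume(L) * 1000
Substituting: Conc = 0.4710 / 100.1390 * 1000
Result: 4.7035 g/L


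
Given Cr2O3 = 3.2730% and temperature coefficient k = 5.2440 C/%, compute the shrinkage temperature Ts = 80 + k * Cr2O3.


Formula: Ts = 80 + k * Cr2O3
Substituting: Ts = 80 + 5.2440 * 3.2730
Result: 97.1636 C


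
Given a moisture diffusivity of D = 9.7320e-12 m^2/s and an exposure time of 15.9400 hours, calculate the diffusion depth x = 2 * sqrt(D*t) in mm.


t = 15.9400 hr * 3600 = 57384.0000 s
D * t = 9.7320e-12 * 57384.0000 = 5.5846e-07
x = 2 * sqrt(D*t) = 2 * sqrt(5.5846e-07) = 0.00149461 m = 1.4946 mm


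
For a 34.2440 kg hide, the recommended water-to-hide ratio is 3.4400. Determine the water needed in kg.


Formula: Water = hide_weight * ratio
Substituting: Water = 34.2440 * 3.4400
Result: 117.7994 kg


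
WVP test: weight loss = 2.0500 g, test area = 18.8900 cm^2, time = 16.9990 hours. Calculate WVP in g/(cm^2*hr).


Formula: WVP = loss / (area * time)
Substituting: WVP = 2.0500 / (18.8900 * 16.9990)
Result: 0.00638408 g/(cm^2*hr)


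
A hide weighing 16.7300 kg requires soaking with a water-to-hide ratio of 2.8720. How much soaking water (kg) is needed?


Formula: Water = hide_weight * ratio
Substituting: Water = 16.7300 * 2.8720
Result: 48.0486 kg


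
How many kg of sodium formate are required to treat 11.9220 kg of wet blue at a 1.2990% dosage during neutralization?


Formula: Neutralizer = substrate * pct / 100
Substituting: Neutralizer = 11.9220 * 1.2990 / 100
Result: 0.1549 kg


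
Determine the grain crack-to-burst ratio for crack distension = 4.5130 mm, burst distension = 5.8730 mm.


Formula: Ratio = crack / burst
Substituting: Ratio = 4.5130 / 5.8730
Result: 0.7684


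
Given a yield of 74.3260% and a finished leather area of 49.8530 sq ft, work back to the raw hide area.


Formula: raw = finished * 100 / yield
Substituting: raw = 49.8530 * 100 / 74.3260
Result: 67.0734 sq ft


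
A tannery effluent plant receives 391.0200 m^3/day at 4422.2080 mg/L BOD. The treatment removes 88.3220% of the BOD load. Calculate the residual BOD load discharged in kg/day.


Load_in = volume * conc / 1000 = 391.0200 * 4422.2080 / 1000 = 1729.1718 kg/day
Removed = Load_in * eff / 100 = 1729.1718 * 88.3220 / 100 = 1527.2391 kg/day
Load_out = Load_in - Removed = 1729.1718 - 1527.2391 = 201.9327 kg/day


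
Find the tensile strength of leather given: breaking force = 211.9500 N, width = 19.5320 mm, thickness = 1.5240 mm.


Formula: TS = force / (width * thickness)
Substituting: TS = 211.9500 / (19.5320 * 1.5240)
Result: 7.1204 N/mm^2


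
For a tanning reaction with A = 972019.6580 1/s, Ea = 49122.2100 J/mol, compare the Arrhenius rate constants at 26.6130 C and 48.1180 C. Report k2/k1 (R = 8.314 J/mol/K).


T1 = 26.6130 + 273.15 = 299.7630 K; T2 = 48.1180 + 273.15 = 321.2680 K
k1 = A * exp(-Ea/(R*T1)) = 972019.6580 * exp(-49122.2100/(8.314*299.7630)) = 0.00267712 1/s
k2 = A * exp(-Ea/(R*T2)) = 972019.6580 * exp(-49122.2100/(8.314*321.2680)) = 0.0100151 1/s
k2/k1 = 0.0100151 / 0.00267712 = 3.7410


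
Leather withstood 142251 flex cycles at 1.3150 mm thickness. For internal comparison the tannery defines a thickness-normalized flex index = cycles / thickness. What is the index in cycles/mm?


Formula: Index = cycles / thickness
Substituting: Index = 142251 / 1.3150
Result: 108175.6654 cycles/mm


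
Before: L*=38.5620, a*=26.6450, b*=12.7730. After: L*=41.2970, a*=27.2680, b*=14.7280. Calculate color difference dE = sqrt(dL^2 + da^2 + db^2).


dL = 2.7350, da = 0.6230, db = 1.9550
dE = sqrt(2.7350^2 + 0.6230^2 + 1.9550^2) = 3.4191


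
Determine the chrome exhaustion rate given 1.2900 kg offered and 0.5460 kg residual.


Formula: Uptake = (offered - residual) / offered * 100
Substituting: Uptake = (1.2900 - 0.5460) / 1.2900 * 100
Result: 57.6744 %


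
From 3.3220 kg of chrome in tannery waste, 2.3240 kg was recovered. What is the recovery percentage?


Formula: Recovery = recovered / input * 100
Substituting: Recovery = 2.3240 / 3.3220 * 100
Result: 69.9579 %


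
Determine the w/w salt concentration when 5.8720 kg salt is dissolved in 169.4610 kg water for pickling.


Formula: Conc = salt / (water + salt) * 100
Substituting: Conc = 5.8720 / (169.4610 + 5.8720) * 100
Result: 3.3491 %


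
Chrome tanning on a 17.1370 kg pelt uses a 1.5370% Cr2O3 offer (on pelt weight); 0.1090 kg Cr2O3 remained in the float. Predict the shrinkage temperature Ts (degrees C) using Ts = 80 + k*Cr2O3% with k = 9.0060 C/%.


Offered = pelt * offer_pct / 100 = 17.1370 * 1.5370 / 100 = 0.2634 kg
Uptake = offered - residual = 0.2634 - 0.1090 = 0.1544 kg
Cr2O3% on pelt = uptake / pelt * 100 = 0.1544 / 17.1370 * 100 = 0.9009 %
Ts = 80 + k * Cr2O3% = 80 + 9.0060 * 0.9009 = 88.1139 C


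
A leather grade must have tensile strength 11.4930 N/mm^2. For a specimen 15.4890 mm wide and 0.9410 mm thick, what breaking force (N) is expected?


Formula: F = TS * w * t
Substituting: F = 11.4930 * 15.4890 * 0.9410
Result: 167.5122 N


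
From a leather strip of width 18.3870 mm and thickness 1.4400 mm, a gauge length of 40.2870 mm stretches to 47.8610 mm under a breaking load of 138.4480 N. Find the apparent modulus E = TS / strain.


TS = F / (w * t) = 138.4480 / (18.3870 * 1.4400) = 5.2289 N/mm^2
strain = (Lf - L0) / L0 = (47.8610 - 40.2870) / 40.2870 = 0.1880
E = TS / strain = 5.2289 / 0.1880 = 27.8133 N/mm^2


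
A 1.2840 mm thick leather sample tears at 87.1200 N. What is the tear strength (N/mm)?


Formula: Tear strength = force / thickness
Substituting: Tear strength = 87.1200 / 1.2840
Result: 67.8505 N/mm


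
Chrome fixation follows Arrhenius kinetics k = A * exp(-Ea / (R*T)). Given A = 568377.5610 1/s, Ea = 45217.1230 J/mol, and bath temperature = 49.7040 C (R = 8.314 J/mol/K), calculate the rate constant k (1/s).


T_K = T_C + 273.15 = 49.7040 + 273.15 = 322.8540 K
exponent = -Ea / (R * T_K) = -45217.1230 / (8.314 * 322.8540) = -16.8456
k = A * exp(exponent) = 568377.5610 * exp(-16.8456) = 0.0274588 1/s


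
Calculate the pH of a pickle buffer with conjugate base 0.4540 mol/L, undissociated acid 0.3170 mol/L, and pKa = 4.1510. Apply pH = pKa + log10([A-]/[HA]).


ratio = [A-] / [HA] = 0.4540 / 0.3170 = 1.4322
log10(ratio) = 0.1560
pH = pKa + log10(ratio) = 4.1510 + 0.1560 = 4.3070


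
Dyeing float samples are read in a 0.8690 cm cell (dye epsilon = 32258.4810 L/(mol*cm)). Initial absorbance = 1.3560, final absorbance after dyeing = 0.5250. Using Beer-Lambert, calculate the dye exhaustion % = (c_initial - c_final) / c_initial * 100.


c_initial = A_i / (epsilon * l) = 1.3560 / (32258.4810 * 0.8690) = 4.8372e-05 mol/L
c_final = A_f / (epsilon * l) = 0.5250 / (32258.4810 * 0.8690) = 1.8728e-05 mol/L
Exhaustion = (c_initial - c_final) / c_initial * 100 = (4.8372e-05 - 1.8728e-05) / 4.8372e-05 * 100 = 61.2832 %


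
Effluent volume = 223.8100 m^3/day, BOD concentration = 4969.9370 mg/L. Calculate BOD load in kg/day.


Formula: BOD_load = volume * conc / 1000
Substituting: BOD_load = 223.8100 * 4969.9370 / 1000
Result: 1112.3216 kg/day


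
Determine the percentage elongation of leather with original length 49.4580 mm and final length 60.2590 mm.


Formula: Elongation = (Lf - L0) / L0 * 100
Substituting: Elongation = (60.2590 - 49.4580) / 49.4580 * 100
Result: 21.8387 %


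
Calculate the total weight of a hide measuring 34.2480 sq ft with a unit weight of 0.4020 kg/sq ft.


Formula: Weight = area * weight_per_sqft
Substituting: Weight = 34.2480 * 0.4020
Result: 13.7677 kg


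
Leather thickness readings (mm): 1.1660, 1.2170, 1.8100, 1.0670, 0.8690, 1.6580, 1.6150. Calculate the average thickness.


Formula: Average = sum / n
Substituting: Average = 9.4020 / 7
Result: 1.3431 mm


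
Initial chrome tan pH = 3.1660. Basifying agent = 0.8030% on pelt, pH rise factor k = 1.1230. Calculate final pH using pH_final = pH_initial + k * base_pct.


Formula: pH_final = pH_initial + k * base_pct
Substituting: pH_final = 3.1660 + 1.1230 * 0.8030
Result: 4.0678


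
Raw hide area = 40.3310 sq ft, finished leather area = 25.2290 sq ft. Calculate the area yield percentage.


Formula: Yield = finished / raw * 100
Substituting: Yield = 25.2290 / 40.3310 * 100
Result: 62.5549 %


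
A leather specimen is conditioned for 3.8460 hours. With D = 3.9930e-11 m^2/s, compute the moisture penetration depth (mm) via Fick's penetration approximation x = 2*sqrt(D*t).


t = 3.8460 hr * 3600 = 13845.6000 s
D * t = 3.9930e-11 * 13845.6000 = 5.5285e-07
x = 2 * sqrt(D*t) = 2 * sqrt(5.5285e-07) = 0.00148708 m = 1.4871 mm


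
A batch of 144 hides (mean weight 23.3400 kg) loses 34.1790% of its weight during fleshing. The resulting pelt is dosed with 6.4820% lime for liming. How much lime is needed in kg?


Total_raw = N * avg_wt = 144 * 23.3400 = 3360.9600 kg
Substrate = Total_raw * (1 - loss/100) = 3360.9600 * (1 - 34.1790/100) = 2212.2175 kg
Lime = Substrate * pct / 100 = 2212.2175 * 6.4820 / 100 = 143.3959 kg


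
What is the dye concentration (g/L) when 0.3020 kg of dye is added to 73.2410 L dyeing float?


Formula: Conc = dye_mass(kg) / volume(L) * 1000
Substituting: Conc = 0.3020 / 73.2410 * 1000
Result: 4.1234 g/L


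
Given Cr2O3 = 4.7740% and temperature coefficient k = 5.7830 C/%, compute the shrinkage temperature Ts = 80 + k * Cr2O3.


Formula: Ts = 80 + k * Cr2O3
Substituting: Ts = 80 + 5.7830 * 4.7740
Result: 107.6080 C


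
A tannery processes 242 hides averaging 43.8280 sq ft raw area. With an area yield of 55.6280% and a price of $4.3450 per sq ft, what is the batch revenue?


Raw_total = N * avg_area = 242 * 43.8280 = 10606.3760 sq ft
Finished = Raw_total * yield / 100 = 10606.3760 * 55.6280 / 100 = 5900.1148 sq ft
Value = Finished * price = 5900.1148 * 4.3450 = 25635.9990 $


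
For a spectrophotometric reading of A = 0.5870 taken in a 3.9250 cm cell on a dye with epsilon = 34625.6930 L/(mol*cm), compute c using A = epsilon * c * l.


Formula: c = A / (epsilon * l)
Substituting: c = 0.5870 / (34625.6930 * 3.9250)
Result: 4.3192e-06 mol/L


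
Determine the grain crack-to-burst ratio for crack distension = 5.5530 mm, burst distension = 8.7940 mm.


Formula: Ratio = crack / burst
Substituting: Ratio = 5.5530 / 8.7940
Result: 0.6315


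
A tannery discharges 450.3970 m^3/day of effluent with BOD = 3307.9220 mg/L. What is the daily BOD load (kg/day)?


Formula: BOD_load = volume * conc / 1000
Substituting: BOD_load = 450.3970 * 3307.9220 / 1000
Result: 1489.8781 kg/day


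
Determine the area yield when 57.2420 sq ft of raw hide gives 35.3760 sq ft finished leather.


Formula: Yield = finished / raw * 100
Substituting: Yield = 35.3760 / 57.2420 * 100
Result: 61.8008 %


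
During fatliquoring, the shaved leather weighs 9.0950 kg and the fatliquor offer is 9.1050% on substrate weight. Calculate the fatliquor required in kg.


Formula: Fat = substrate * pct / 100
Substituting: Fat = 9.0950 * 9.1050 / 100
Result: 0.8281 kg


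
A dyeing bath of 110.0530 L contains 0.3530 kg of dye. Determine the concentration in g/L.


Formula: Conc = dye_mass(kg) / volume(L) * 1000
Substituting: Conc = 0.3530 / 110.0530 * 1000
Result: 3.2075 g/L


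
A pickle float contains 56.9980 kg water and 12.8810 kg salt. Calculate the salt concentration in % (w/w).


Formula: Conc = salt / (water + salt) * 100
Substituting: Conc = 12.8810 / (56.9980 + 12.8810) * 100
Result: 18.4333 %


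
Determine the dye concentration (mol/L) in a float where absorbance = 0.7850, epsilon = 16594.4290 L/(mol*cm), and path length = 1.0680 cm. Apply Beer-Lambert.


Formula: c = A / (epsilon * l)
Substituting: c = 0.7850 / (16594.4290 * 1.0680)
Result: 4.4293e-05 mol/L


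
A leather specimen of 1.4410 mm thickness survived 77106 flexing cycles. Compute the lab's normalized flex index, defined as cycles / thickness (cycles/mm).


Formula: Index = cycles / thickness
Substituting: Index = 77106 / 1.4410
Result: 53508.6745 cycles/mm


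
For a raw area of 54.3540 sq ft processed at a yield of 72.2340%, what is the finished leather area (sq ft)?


Formula: finished = raw * yield / 100
Substituting: finished = 54.3540 * 72.2340 / 100
Result: 39.2621 sq ft


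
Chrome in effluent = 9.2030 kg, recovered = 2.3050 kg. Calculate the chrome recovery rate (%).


Formula: Recovery = recovered / input * 100
Substituting: Recovery = 2.3050 / 9.2030 * 100
Result: 25.0462 %


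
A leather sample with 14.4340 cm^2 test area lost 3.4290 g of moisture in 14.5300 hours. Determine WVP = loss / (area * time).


Formula: WVP = loss / (area * time)
Substituting: WVP = 3.4290 / (14.4340 * 14.5300)
Result: 0.0163499 g/(cm^2*hr)


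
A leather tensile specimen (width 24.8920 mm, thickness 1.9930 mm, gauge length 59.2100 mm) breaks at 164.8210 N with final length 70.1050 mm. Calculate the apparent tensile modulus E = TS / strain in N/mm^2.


TS = F / (w * t) = 164.8210 / (24.8920 * 1.9930) = 3.3224 N/mm^2
strain = (Lf - L0) / L0 = (70.1050 - 59.2100) / 59.2100 = 0.1840
E = TS / strain = 3.3224 / 0.1840 = 18.0557 N/mm^2


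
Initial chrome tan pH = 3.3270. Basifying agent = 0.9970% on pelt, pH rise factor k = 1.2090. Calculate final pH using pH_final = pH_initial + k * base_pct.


Formula: pH_final = pH_initial + k * base_pct
Substituting: pH_final = 3.3270 + 1.2090 * 0.9970
Result: 4.5324


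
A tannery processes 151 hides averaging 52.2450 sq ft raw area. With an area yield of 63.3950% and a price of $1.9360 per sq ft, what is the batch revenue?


Raw_total = N * avg_area = 151 * 52.2450 = 7888.9950 sq ft
Finished = Raw_total * yield / 100 = 7888.9950 * 63.3950 / 100 = 5001.2284 sq ft
Value = Finished * price = 5001.2284 * 1.9360 = 9682.3781 $


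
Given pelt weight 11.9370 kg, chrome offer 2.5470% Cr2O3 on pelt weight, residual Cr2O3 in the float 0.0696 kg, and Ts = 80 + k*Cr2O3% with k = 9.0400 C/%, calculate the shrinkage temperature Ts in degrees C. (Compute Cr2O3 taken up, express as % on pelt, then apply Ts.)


Offered = pelt * offer_pct / 100 = 11.9370 * 2.5470 / 100 = 0.3040 kg
Uptake = offered - residual = 0.3040 - 0.0696 = 0.2344 kg
Cr2O3% on pelt = uptake / pelt * 100 = 0.2344 / 11.9370 * 100 = 1.9639 %
Ts = 80 + k * Cr2O3% = 80 + 9.0400 * 1.9639 = 97.7540 C


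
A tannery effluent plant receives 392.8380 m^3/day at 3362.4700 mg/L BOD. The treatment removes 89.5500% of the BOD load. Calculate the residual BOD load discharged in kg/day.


Load_in = volume * conc / 1000 = 392.8380 * 3362.4700 / 1000 = 1320.9060 kg/day
Removed = Load_in * eff / 100 = 1320.9060 * 89.5500 / 100 = 1182.8713 kg/day
Load_out = Load_in - Removed = 1320.9060 - 1182.8713 = 138.0347 kg/day


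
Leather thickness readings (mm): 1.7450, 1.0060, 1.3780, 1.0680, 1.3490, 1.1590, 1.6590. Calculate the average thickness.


Formula: Average = sum / n
Substituting: Average = 9.3640 / 7
Result: 1.3377 mm


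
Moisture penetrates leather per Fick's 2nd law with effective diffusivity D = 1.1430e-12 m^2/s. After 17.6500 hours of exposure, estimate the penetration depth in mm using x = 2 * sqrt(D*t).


t = 17.6500 hr * 3600 = 63540.0000 s
D * t = 1.1430e-12 * 63540.0000 = 7.2626e-08
x = 2 * sqrt(D*t) = 2 * sqrt(7.2626e-08) = 5.3899e-04 m = 0.5390 mm


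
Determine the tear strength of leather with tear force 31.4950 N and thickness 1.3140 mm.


Formula: Tear strength = force / thickness
Substituting: Tear strength = 31.4950 / 1.3140
Result: 23.9688 N/mm


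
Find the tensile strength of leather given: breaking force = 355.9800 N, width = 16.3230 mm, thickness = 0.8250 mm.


Formula: TS = force / (width * thickness)
Substituting: TS = 355.9800 / (16.3230 * 0.8250)
Result: 26.4345 N/mm^2


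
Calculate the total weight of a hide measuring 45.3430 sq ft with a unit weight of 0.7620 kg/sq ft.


Formula: Weight = area * weight_per_sqft
Substituting: Weight = 45.3430 * 0.7620
Result: 34.5514 kg


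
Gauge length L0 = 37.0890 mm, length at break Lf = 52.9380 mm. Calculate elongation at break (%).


Formula: Elongation = (Lf - L0) / L0 * 100
Substituting: Elongation = (52.9380 - 37.0890) / 37.0890 * 100
Result: 42.7323 %


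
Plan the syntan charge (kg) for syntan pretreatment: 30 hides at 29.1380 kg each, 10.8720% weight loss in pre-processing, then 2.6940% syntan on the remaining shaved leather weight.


Total_raw = N * avg_wt = 30 * 29.1380 = 874.1400 kg
Substrate = Total_raw * (1 - loss/100) = 874.1400 * (1 - 10.8720/100) = 779.1035 kg
Syntan = Substrate * pct / 100 = 779.1035 * 2.6940 / 100 = 20.9890 kg


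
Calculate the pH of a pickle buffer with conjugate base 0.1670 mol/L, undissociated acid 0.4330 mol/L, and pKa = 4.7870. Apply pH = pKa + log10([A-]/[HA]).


ratio = [A-] / [HA] = 0.1670 / 0.4330 = 0.3857
log10(ratio) = -0.4138
pH = pKa + log10(ratio) = 4.7870 - 0.4138 = 4.3732


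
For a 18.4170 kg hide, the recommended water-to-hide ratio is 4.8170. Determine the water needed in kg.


Formula: Water = hide_weight * ratio
Substituting: Water = 18.4170 * 4.8170
Result: 88.7147 kg


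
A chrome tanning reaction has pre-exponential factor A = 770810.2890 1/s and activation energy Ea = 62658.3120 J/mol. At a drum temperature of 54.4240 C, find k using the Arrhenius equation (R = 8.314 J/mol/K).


T_K = T_C + 273.15 = 54.4240 + 273.15 = 327.5740 K
exponent = -Ea / (R * T_K) = -62658.3120 / (8.314 * 327.5740) = -23.0070
k = A * exp(exponent) = 770810.2890 * exp(-23.0070) = 7.8551e-05 1/s


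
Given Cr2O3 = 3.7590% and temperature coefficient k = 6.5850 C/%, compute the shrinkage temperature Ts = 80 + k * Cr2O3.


Formula: Ts = 80 + k * Cr2O3
Substituting: Ts = 80 + 6.5850 * 3.7590
Result: 104.7530 C


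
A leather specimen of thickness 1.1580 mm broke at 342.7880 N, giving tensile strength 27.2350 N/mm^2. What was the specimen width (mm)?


Formula: w = F / (TS * t)
Substituting: w = 342.7880 / (27.2350 * 1.1580)
Result: 10.8690 mm


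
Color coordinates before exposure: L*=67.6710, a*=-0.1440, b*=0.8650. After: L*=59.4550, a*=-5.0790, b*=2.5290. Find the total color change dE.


dL = -8.2160, da = -4.9350, db = 1.6640
dE = sqrt((-8.2160)^2 + (-4.9350)^2 + 1.6640^2) = 9.7276


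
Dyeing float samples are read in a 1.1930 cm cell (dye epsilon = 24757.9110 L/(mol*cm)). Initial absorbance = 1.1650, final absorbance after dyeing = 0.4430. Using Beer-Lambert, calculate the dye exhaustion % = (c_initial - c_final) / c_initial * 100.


c_initial = A_i / (epsilon * l) = 1.1650 / (24757.9110 * 1.1930) = 3.9443e-05 mol/L
c_final = A_f / (epsilon * l) = 0.4430 / (24757.9110 * 1.1930) = 1.4999e-05 mol/L
Exhaustion = (c_initial - c_final) / c_initial * 100 = (3.9443e-05 - 1.4999e-05) / 3.9443e-05 * 100 = 61.9742 %


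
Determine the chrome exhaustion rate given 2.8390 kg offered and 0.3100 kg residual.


Formula: Uptake = (offered - residual) / offered * 100
Substituting: Uptake = (2.8390 - 0.3100) / 2.8390 * 100
Result: 89.0807 %


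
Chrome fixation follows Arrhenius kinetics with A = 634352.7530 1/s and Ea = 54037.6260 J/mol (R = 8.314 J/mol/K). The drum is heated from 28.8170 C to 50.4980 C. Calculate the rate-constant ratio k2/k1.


T1 = 28.8170 + 273.15 = 301.9670 K; T2 = 50.4980 + 273.15 = 323.6480 K
k1 = A * exp(-Ea/(R*T1)) = 634352.7530 * exp(-54037.6260/(8.314*301.9670)) = 2.8477e-04 1/s
k2 = A * exp(-Ea/(R*T2)) = 634352.7530 * exp(-54037.6260/(8.314*323.6480)) = 0.00120421 1/s
k2/k1 = 0.00120421 / 2.8477e-04 = 4.2287


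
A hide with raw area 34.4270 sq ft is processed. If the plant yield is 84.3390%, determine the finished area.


Formula: finished = raw * yield / 100
Substituting: finished = 34.4270 * 84.3390 / 100
Result: 29.0354 sq ft


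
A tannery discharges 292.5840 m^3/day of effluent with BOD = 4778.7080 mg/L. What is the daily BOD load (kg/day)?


Formula: BOD_load = volume * conc / 1000
Substituting: BOD_load = 292.5840 * 4778.7080 / 1000
Result: 1398.1735 kg/day


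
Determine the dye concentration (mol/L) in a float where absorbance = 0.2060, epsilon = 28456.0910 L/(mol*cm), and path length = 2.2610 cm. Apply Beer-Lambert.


Formula: c = A / (epsilon * l)
Substituting: c = 0.2060 / (28456.0910 * 2.2610)
Result: 3.2018e-06 mol/L


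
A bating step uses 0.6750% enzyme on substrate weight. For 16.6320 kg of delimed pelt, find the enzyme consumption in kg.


Formula: Enzyme = substrate * pct / 100
Substituting: Enzyme = 16.6320 * 0.6750 / 100
Result: 0.1123 kg


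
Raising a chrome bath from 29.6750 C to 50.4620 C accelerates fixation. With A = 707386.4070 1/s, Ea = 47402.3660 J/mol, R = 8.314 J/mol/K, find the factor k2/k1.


T1 = 29.6750 + 273.15 = 302.8250 K; T2 = 50.4620 + 273.15 = 323.6120 K
k1 = A * exp(-Ea/(R*T1)) = 707386.4070 * exp(-47402.3660/(8.314*302.8250)) = 0.00470838 1/s
k2 = A * exp(-Ea/(R*T2)) = 707386.4070 * exp(-47402.3660/(8.314*323.6120)) = 0.0157798 1/s
k2/k1 = 0.0157798 / 0.00470838 = 3.3514


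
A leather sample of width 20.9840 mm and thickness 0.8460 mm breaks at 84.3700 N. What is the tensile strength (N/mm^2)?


Formula: TS = force / (width * thickness)
Substituting: TS = 84.3700 / (20.9840 * 0.8460)
Result: 4.7526 N/mm^2


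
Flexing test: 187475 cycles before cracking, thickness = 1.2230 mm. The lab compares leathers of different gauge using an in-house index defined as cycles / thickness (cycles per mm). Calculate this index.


Formula: Index = cycles / thickness
Substituting: Index = 187475 / 1.2230
Result: 153291.0875 cycles/mm


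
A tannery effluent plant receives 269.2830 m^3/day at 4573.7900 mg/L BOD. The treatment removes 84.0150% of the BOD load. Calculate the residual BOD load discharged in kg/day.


Load_in = volume * conc / 1000 = 269.2830 * 4573.7900 / 1000 = 1231.6439 kg/day
Removed = Load_in * eff / 100 = 1231.6439 * 84.0150 / 100 = 1034.7656 kg/day
Load_out = Load_in - Removed = 1231.6439 - 1034.7656 = 196.8783 kg/day


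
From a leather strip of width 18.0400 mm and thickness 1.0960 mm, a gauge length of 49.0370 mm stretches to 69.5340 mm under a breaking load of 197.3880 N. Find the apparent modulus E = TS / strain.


TS = F / (w * t) = 197.3880 / (18.0400 * 1.0960) = 9.9833 N/mm^2
strain = (Lf - L0) / L0 = (69.5340 - 49.0370) / 49.0370 = 0.4180
E = TS / strain = 9.9833 / 0.4180 = 23.8840 N/mm^2


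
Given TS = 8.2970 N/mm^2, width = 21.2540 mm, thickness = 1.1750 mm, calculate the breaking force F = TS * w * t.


Formula: F = TS * w * t
Substituting: F = 8.2970 * 21.2540 * 1.1750
Result: 207.2047 N


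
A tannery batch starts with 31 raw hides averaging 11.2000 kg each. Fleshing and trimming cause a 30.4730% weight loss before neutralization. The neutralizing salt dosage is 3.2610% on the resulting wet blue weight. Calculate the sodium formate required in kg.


Total_raw = N * avg_wt = 31 * 11.2000 = 347.2000 kg
Substrate = Total_raw * (1 - loss/100) = 347.2000 * (1 - 30.4730/100) = 241.3977 kg
Neutralizer = Substrate * pct / 100 = 241.3977 * 3.2610 / 100 = 7.8720 kg


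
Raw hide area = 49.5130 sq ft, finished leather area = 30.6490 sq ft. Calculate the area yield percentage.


Formula: Yield = finished / raw * 100
Substituting: Yield = 30.6490 / 49.5130 * 100
Result: 61.9009 %


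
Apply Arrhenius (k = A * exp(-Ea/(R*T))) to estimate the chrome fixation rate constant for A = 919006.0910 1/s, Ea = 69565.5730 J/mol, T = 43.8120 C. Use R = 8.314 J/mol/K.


T_K = T_C + 273.15 = 43.8120 + 273.15 = 316.9620 K
exponent = -Ea / (R * T_K) = -69565.5730 / (8.314 * 316.9620) = -26.3984
k = A * exp(exponent) = 919006.0910 * exp(-26.3984) = 3.1525e-06 1/s


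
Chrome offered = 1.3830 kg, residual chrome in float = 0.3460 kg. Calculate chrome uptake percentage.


Formula: Uptake = (offered - residual) / offered * 100
Substituting: Uptake = (1.3830 - 0.3460) / 1.3830 * 100
Result: 74.9819 %


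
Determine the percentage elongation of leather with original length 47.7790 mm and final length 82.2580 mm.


Formula: Elongation = (Lf - L0) / L0 * 100
Substituting: Elongation = (82.2580 - 47.7790) / 47.7790 * 100
Result: 72.1635 %


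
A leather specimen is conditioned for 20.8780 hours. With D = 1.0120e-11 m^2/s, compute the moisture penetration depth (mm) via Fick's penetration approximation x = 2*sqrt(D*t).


t = 20.8780 hr * 3600 = 75160.8000 s
D * t = 1.0120e-11 * 75160.8000 = 7.6063e-07
x = 2 * sqrt(D*t) = 2 * sqrt(7.6063e-07) = 0.00174428 m = 1.7443 mm


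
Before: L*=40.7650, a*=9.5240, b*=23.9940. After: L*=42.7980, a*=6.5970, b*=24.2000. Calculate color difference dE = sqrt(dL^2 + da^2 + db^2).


dL = 2.0330, da = -2.9270, db = 0.2060
dE = sqrt(2.0330^2 + (-2.9270)^2 + 0.2060^2) = 3.5697


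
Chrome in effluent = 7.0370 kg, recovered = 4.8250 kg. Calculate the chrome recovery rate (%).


Formula: Recovery = recovered / input * 100
Substituting: Recovery = 4.8250 / 7.0370 * 100
Result: 68.5662 %


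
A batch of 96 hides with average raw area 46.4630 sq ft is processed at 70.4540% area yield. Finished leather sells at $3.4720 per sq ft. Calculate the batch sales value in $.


Raw_total = N * avg_area = 96 * 46.4630 = 4460.4480 sq ft
Finished = Raw_total * yield / 100 = 4460.4480 * 70.4540 / 100 = 3142.5640 sq ft
Value = Finished * price = 3142.5640 * 3.4720 = 10910.9823 $


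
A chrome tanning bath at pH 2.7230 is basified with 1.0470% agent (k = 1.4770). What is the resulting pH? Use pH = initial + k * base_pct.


Formula: pH_final = pH_initial + k * base_pct
Substituting: pH_final = 2.7230 + 1.4770 * 1.0470
Result: 4.2694


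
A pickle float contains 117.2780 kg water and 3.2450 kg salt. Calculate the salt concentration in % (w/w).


Formula: Conc = salt / (water + salt) * 100
Substituting: Conc = 3.2450 / (117.2780 + 3.2450) * 100
Result: 2.6924 %


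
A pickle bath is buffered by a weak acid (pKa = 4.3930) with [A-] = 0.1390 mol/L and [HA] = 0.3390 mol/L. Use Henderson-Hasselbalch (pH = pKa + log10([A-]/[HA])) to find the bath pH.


ratio = [A-] / [HA] = 0.1390 / 0.3390 = 0.4100
log10(ratio) = -0.3872
pH = pKa + log10(ratio) = 4.3930 - 0.3872 = 4.0058


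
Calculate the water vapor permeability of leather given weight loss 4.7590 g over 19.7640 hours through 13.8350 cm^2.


Formula: WVP = loss / (area * time)
Substituting: WVP = 4.7590 / (13.8350 * 19.7640)
Result: 0.0174045 g/(cm^2*hr)


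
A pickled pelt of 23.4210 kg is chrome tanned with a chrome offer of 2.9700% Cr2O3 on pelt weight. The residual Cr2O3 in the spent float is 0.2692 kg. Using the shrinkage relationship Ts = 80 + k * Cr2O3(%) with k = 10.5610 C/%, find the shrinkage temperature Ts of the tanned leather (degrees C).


Offered = pelt * offer_pct / 100 = 23.4210 * 2.9700 / 100 = 0.6956 kg
Uptake = offered - residual = 0.6956 - 0.2692 = 0.4264 kg
Cr2O3% on pelt = uptake / pelt * 100 = 0.4264 / 23.4210 * 100 = 1.8206 %
Ts = 80 + k * Cr2O3% = 80 + 10.5610 * 1.8206 = 99.2274 C


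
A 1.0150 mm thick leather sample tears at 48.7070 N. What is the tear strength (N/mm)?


Formula: Tear strength = force / thickness
Substituting: Tear strength = 48.7070 / 1.0150
Result: 47.9872 N/mm


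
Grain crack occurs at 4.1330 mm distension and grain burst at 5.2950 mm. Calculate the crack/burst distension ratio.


Formula: Ratio = crack / burst
Substituting: Ratio = 4.1330 / 5.2950
Result: 0.7805


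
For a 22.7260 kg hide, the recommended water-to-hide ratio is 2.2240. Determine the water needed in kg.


Formula: Water = hide_weight * ratio
Substituting: Water = 22.7260 * 2.2240
Result: 50.5426 kg


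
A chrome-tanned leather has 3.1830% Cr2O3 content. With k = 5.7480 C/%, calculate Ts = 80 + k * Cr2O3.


Formula: Ts = 80 + k * Cr2O3
Substituting: Ts = 80 + 5.7480 * 3.1830
Result: 98.2959 C


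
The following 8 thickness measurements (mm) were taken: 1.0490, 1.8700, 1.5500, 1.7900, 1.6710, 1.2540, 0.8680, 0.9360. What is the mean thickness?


Formula: Average = sum / n
Substituting: Average = 10.9880 / 8
Result: 1.3735 mm


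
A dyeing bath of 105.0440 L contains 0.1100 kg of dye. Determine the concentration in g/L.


Formula: Conc = dye_mass(kg) / volume(L) * 1000
Substituting: Conc = 0.1100 / 105.0440 * 1000
Result: 1.0472 g/L


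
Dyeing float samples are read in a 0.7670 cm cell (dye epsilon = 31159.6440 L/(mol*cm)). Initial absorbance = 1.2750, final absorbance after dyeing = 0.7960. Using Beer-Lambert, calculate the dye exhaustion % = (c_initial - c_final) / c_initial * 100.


c_initial = A_i / (epsilon * l) = 1.2750 / (31159.6440 * 0.7670) = 5.3349e-05 mol/L
c_final = A_f / (epsilon * l) = 0.7960 / (31159.6440 * 0.7670) = 3.3306e-05 mol/L
Exhaustion = (c_initial - c_final) / c_initial * 100 = (5.3349e-05 - 3.3306e-05) / 5.3349e-05 * 100 = 37.5686 %


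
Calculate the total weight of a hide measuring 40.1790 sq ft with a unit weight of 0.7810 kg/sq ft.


Formula: Weight = area * weight_per_sqft
Substituting: Weight = 40.1790 * 0.7810
Result: 31.3798 kg


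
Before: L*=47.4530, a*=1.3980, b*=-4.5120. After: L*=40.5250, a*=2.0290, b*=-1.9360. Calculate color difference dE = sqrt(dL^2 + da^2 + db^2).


dL = -6.9280, da = 0.6310, db = 2.5760
dE = sqrt((-6.9280)^2 + 0.6310^2 + 2.5760^2) = 7.4183


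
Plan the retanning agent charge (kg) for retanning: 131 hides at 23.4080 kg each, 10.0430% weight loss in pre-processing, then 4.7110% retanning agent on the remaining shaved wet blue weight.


Total_raw = N * avg_wt = 131 * 23.4080 = 3066.4480 kg
Substrate = Total_raw * (1 - loss/100) = 3066.4480 * (1 - 10.0430/100) = 2758.4846 kg
Retan = Substrate * pct / 100 = 2758.4846 * 4.7110 / 100 = 129.9522 kg


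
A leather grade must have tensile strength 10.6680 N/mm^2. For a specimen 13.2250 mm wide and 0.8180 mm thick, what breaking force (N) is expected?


Formula: F = TS * w * t
Substituting: F = 10.6680 * 13.2250 * 0.8180
Result: 115.4070 N


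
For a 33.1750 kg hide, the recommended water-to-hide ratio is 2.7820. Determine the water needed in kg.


Formula: Water = hide_weight * ratio
Substituting: Water = 33.1750 * 2.7820
Result: 92.2928 kg


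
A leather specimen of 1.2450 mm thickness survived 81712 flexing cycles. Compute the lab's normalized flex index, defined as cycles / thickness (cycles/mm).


Formula: Index = cycles / thickness
Substituting: Index = 81712 / 1.2450
Result: 65632.1285 cycles/mm


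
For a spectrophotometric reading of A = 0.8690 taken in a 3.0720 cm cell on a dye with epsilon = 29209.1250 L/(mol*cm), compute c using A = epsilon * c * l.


Formula: c = A / (epsilon * l)
Substituting: c = 0.8690 / (29209.1250 * 3.0720)
Result: 9.6846e-06 mol/L


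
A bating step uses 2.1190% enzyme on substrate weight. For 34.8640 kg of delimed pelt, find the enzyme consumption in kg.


Formula: Enzyme = substrate * pct / 100
Substituting: Enzyme = 34.8640 * 2.1190 / 100
Result: 0.7388 kg


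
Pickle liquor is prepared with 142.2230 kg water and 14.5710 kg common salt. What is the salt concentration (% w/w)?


Formula: Conc = salt / (water + salt) * 100
Substituting: Conc = 14.5710 / (142.2230 + 14.5710) * 100
Result: 9.2931 %


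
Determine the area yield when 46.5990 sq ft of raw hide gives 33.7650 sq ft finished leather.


Formula: Yield = finished / raw * 100
Substituting: Yield = 33.7650 / 46.5990 * 100
Result: 72.4586 %


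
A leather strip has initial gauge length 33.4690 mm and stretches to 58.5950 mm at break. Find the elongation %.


Formula: Elongation = (Lf - L0) / L0 * 100
Substituting: Elongation = (58.5950 - 33.4690) / 33.4690 * 100
Result: 75.0725 %


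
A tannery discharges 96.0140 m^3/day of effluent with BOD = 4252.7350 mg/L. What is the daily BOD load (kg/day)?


Formula: BOD_load = volume * conc / 1000
Substituting: BOD_load = 96.0140 * 4252.7350 / 1000
Result: 408.3221 kg/day


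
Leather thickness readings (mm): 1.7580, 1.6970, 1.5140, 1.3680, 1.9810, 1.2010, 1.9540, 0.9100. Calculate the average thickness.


Formula: Average = sum / n
Substituting: Average = 12.3830 / 8
Result: 1.5479 mm


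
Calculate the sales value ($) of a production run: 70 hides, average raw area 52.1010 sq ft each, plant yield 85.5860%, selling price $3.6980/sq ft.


Raw_total = N * avg_area = 70 * 52.1010 = 3647.0700 sq ft
Finished = Raw_total * yield / 100 = 3647.0700 * 85.5860 / 100 = 3121.3813 sq ft
Value = Finished * price = 3121.3813 * 3.6980 = 11542.8682 $


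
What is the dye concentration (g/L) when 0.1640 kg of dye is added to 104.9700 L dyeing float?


Formula: Conc = dye_mass(kg) / volume(L) * 1000
Substituting: Conc = 0.1640 / 104.9700 * 1000
Result: 1.5624 g/L


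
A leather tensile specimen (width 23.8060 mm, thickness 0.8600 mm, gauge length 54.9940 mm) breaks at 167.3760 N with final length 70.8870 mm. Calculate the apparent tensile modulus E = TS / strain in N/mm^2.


TS = F / (w * t) = 167.3760 / (23.8060 * 0.8600) = 8.1754 N/mm^2
strain = (Lf - L0) / L0 = (70.8870 - 54.9940) / 54.9940 = 0.2890
E = TS / strain = 8.1754 / 0.2890 = 28.2890 N/mm^2


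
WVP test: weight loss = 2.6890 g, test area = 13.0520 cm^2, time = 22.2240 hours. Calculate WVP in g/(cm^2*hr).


Formula: WVP = loss / (area * time)
Substituting: WVP = 2.6890 / (13.0520 * 22.2240)
Result: 0.00927025 g/(cm^2*hr)


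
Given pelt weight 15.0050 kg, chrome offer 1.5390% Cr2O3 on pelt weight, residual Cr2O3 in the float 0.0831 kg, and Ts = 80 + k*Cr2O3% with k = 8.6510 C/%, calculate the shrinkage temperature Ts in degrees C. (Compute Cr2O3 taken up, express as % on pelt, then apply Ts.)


Offered = pelt * offer_pct / 100 = 15.0050 * 1.5390 / 100 = 0.2309 kg
Uptake = offered - residual = 0.2309 - 0.0831 = 0.1478 kg
Cr2O3% on pelt = uptake / pelt * 100 = 0.1478 / 15.0050 * 100 = 0.9852 %
Ts = 80 + k * Cr2O3% = 80 + 8.6510 * 0.9852 = 88.5228 C


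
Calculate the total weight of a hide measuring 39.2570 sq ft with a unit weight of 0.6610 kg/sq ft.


Formula: Weight = area * weight_per_sqft
Substituting: Weight = 39.2570 * 0.6610
Result: 25.9489 kg


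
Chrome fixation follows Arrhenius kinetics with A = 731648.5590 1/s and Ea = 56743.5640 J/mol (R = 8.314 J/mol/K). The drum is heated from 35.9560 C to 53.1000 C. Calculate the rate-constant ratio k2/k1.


T1 = 35.9560 + 273.15 = 309.1060 K; T2 = 53.1000 + 273.15 = 326.2500 K
k1 = A * exp(-Ea/(R*T1)) = 731648.5590 * exp(-56743.5640/(8.314*309.1060)) = 1.8840e-04 1/s
k2 = A * exp(-Ea/(R*T2)) = 731648.5590 * exp(-56743.5640/(8.314*326.2500)) = 6.0115e-04 1/s
k2/k1 = 6.0115e-04 / 1.8840e-04 = 3.1908


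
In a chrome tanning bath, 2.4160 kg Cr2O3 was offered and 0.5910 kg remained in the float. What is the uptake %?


Formula: Uptake = (offered - residual) / offered * 100
Substituting: Uptake = (2.4160 - 0.5910) / 2.4160 * 100
Result: 75.5381 %


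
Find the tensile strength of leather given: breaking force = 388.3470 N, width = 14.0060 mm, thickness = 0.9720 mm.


Formula: TS = force / (width * thickness)
Substituting: TS = 388.3470 / (14.0060 * 0.9720)
Result: 28.5259 N/mm^2


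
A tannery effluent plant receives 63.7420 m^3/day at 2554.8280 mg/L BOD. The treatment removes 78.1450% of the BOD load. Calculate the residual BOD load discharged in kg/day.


Load_in = volume * conc / 1000 = 63.7420 * 2554.8280 / 1000 = 162.8498 kg/day
Removed = Load_in * eff / 100 = 162.8498 * 78.1450 / 100 = 127.2590 kg/day
Load_out = Load_in - Removed = 162.8498 - 127.2590 = 35.5908 kg/day


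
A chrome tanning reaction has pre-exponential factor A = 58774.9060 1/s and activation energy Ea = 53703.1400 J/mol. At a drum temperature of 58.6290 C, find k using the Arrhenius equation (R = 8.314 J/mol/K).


T_K = T_C + 273.15 = 58.6290 + 273.15 = 331.7790 K
exponent = -Ea / (R * T_K) = -53703.1400 / (8.314 * 331.7790) = -19.4689
k = A * exp(exponent) = 58774.9060 * exp(-19.4689) = 2.0605e-04 1/s


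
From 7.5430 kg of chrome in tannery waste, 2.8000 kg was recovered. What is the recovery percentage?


Formula: Recovery = recovered / input * 100
Substituting: Recovery = 2.8000 / 7.5430 * 100
Result: 37.1205 %


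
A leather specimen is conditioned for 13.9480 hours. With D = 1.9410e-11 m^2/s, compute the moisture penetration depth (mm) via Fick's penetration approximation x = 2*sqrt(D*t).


t = 13.9480 hr * 3600 = 50212.8000 s
D * t = 1.9410e-11 * 50212.8000 = 9.7463e-07
x = 2 * sqrt(D*t) = 2 * sqrt(9.7463e-07) = 0.00197447 m = 1.9745 mm


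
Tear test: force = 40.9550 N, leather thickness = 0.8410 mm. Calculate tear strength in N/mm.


Formula: Tear strength = force / thickness
Substituting: Tear strength = 40.9550 / 0.8410
Result: 48.6980 N/mm


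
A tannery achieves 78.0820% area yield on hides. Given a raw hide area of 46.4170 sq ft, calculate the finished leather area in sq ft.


Formula: finished = raw * yield / 100
Substituting: finished = 46.4170 * 78.0820 / 100
Result: 36.2433 sq ft


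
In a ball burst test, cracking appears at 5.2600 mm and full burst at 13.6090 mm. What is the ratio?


Formula: Ratio = crack / burst
Substituting: Ratio = 5.2600 / 13.6090
Result: 0.3865


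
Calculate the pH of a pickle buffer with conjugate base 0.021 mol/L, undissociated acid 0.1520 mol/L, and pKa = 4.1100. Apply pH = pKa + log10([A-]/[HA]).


ratio = [A-] / [HA] = 0.021 / 0.1520 = 0.1382
log10(ratio) = -0.8596
pH = pKa + log10(ratio) = 4.1100 - 0.8596 = 3.2504


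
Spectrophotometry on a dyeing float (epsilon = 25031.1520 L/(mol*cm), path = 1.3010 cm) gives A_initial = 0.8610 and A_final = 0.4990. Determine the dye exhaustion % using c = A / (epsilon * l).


c_initial = A_i / (epsilon * l) = 0.8610 / (25031.1520 * 1.3010) = 2.6439e-05 mol/L
c_final = A_f / (epsilon * l) = 0.4990 / (25031.1520 * 1.3010) = 1.5323e-05 mol/L
Exhaustion = (c_initial - c_final) / c_initial * 100 = (2.6439e-05 - 1.5323e-05) / 2.6439e-05 * 100 = 42.0441 %


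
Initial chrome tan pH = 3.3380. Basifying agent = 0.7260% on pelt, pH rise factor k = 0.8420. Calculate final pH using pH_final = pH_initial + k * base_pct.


Formula: pH_final = pH_initial + k * base_pct
Substituting: pH_final = 3.3380 + 0.8420 * 0.7260
Result: 3.9493


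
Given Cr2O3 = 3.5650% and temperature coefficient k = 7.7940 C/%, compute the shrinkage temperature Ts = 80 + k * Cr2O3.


Formula: Ts = 80 + k * Cr2O3
Substituting: Ts = 80 + 7.7940 * 3.5650
Result: 107.7856 C


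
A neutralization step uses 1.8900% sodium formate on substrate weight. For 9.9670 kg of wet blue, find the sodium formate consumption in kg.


Formula: Neutralizer = substrate * pct / 100
Substituting: Neutralizer = 9.9670 * 1.8900 / 100
Result: 0.1884 kg


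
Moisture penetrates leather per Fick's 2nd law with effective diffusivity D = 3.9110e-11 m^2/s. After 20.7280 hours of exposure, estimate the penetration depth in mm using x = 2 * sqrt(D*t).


t = 20.7280 hr * 3600 = 74620.8000 s
D * t = 3.9110e-11 * 74620.8000 = 2.9184e-06
x = 2 * sqrt(D*t) = 2 * sqrt(2.9184e-06) = 0.00341668 m = 3.4167 mm


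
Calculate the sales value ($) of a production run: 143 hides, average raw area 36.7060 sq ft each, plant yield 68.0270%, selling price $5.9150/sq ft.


Raw_total = N * avg_area = 143 * 36.7060 = 5248.9580 sq ft
Finished = Raw_total * yield / 100 = 5248.9580 * 68.0270 / 100 = 3570.7087 sq ft
Value = Finished * price = 3570.7087 * 5.9150 = 21120.7417 $
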